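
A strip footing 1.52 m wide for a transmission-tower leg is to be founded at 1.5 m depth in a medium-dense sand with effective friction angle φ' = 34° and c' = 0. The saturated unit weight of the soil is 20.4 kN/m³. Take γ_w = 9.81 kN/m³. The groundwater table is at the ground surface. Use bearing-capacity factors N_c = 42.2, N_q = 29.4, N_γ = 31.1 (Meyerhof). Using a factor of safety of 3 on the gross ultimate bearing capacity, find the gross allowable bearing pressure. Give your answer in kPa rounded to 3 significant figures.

q_all ≈ 239 kPa

γ' = 20.4 − 9.81 = 10.59 kN/m³ (submerged throughout). q = 10.59 × 1.5 = 15.885 kPa; the same γ' applies in the ½γBN_γ term.
q·N_q = 15.885 × 29.4 = 467.02 kPa
0.5·γ·B·N_γ = 0.5 × 10.59 × 1.52 × 31.1 = 250.31 kPa
q_ult = 467.02 + 250.31 = 717.32 kPa.
q_all = 717.32 / 3 = 239.11 kPa.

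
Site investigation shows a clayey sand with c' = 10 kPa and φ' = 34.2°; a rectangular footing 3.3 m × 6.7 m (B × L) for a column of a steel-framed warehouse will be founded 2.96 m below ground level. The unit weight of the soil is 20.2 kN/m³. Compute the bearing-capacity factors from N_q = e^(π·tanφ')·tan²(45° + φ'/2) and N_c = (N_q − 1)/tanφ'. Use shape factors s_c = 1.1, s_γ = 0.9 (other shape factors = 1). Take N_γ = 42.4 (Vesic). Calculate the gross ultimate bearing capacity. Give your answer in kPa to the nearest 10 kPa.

q_ult ≈ 3550 kPa

tan34.2° = 0.6796, so N_q = e^(π×0.6796)·tan²(62.1°) = 8.457 × 3.567 = 30.17.
N_c = (30.17 − 1)/tan34.2° = 42.92.
Effective surcharge at the founding depth q = γ·D_f = 20.2 × 2.96 = 59.792 kPa.
q_ult = c·N_c·s_c + q·N_q + 0.5·γ·B·N_γ·s_γ
     = 10 × 42.919 × 1.1 + 59.792 × 30.168 + 0.5 × 20.2 × 3.3 × 42.4 × 0.9
     = 472.11 + 1803.8 + 1271.9 = 3547.8 kPa.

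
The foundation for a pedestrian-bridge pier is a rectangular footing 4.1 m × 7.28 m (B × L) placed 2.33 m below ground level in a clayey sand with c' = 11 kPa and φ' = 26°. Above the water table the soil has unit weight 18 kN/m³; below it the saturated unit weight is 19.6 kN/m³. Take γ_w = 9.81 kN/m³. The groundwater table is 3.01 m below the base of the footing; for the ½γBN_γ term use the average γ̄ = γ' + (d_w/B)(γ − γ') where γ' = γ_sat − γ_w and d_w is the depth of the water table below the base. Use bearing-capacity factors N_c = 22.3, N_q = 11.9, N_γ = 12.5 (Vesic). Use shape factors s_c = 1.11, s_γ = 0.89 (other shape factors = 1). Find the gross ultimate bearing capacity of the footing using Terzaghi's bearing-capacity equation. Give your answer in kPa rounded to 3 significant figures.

q_ult ≈ 1130 kPa

q = γ·D_f = 18 × 2.33 = 41.94 kPa.
γ' = 9.79 kN/m³; averaging over the depth B below the base, γ̄ = γ' + (d_w/B)(γ − γ') = 15.817 kN/m³.
c·N_c·s_c = 11 × 22.3 × 1.11 = 272.28 kPa
q·N_q = 41.94 × 11.9 = 499.09 kPa
0.5·γ·B·N_γ·s_γ = 0.5 × 15.817 × 4.1 × 12.5 × 0.89 = 360.73 kPa
q_ult = 272.28 + 499.09 + 360.73 = 1132.1 kPa.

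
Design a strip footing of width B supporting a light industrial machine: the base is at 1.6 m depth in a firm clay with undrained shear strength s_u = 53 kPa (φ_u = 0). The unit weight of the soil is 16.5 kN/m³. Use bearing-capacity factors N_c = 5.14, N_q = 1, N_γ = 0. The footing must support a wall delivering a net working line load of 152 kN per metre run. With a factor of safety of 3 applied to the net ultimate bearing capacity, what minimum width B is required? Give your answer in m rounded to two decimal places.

Overburden at base level: q = 16.5 × 1.6 = 26.4 kPa.
Cohesion term c·N_c = 53 × 5.14 = 272.42 kPa; surcharge term q·N_q = 26.4 × 1 = 26.4 kPa.
q_ult = 272.42 + 26.4 = 298.82 kPa.
For φ = 0 the ½γBN_γ term vanishes, so q_ult is independent of B. q_net = 298.82 − 26.4 = 272.42 kPa; q_all(net) = 272.42/3 = 90.807 kPa.
Required width B = w / q_all(net) = 152 / 90.807 = 1.674 m.

B = 1.67 m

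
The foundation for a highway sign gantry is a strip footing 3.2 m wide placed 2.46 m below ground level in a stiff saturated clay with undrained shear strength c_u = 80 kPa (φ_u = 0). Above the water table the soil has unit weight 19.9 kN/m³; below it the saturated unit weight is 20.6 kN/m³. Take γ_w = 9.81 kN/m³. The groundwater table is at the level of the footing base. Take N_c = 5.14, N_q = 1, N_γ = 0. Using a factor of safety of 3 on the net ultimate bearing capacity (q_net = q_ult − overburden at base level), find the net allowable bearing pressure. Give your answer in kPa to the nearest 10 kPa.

q_all(net) ≈ 140 kPa

Overburden at base level: q = 19.9 × 2.46 = 48.954 kPa.
Cohesion term c·N_c = 80 × 5.14 = 411.2 kPa; surcharge term q·N_q = 48.954 × 1 = 48.954 kPa.
q_ult = 411.2 + 48.954 = 460.15 kPa.
q_net = 460.15 − 48.954 = 411.2 kPa.
q_all(net) = 411.2 / 3 = 137.07 kPa.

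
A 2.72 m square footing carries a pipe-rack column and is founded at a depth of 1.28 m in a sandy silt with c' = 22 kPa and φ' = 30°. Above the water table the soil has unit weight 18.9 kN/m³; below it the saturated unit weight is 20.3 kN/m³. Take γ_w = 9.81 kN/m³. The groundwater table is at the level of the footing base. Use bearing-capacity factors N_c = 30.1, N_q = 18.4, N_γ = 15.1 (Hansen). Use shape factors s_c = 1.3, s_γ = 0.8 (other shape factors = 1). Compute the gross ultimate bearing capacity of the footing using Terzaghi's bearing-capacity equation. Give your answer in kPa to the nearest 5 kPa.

q_ult ≈ 1480 kPa

Effective surcharge at the founding depth q = γ·D_f = 18.9 × 1.28 = 24.192 kPa.
The water table coincides with the base, so in the self-weight term γ → γ' = 10.49 kN/m³.
q_ult = c·N_c·s_c + q·N_q + 0.5·γ·B·N_γ·s_γ
     = 22 × 30.1 × 1.3 + 24.192 × 18.4 + 0.5 × 10.49 × 2.72 × 15.1 × 0.8
     = 860.86 + 445.13 + 172.34 = 1478.3 kPa.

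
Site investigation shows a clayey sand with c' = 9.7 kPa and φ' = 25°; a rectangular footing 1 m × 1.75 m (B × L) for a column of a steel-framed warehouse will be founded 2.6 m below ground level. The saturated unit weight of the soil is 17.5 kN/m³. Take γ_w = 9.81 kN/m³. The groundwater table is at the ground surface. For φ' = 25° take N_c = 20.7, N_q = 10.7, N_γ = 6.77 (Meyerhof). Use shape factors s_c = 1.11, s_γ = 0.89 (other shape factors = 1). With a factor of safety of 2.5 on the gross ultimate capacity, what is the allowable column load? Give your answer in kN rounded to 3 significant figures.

γ' = 17.5 − 9.81 = 7.69 kN/m³ (submerged throughout). q = 7.69 × 2.6 = 19.994 kPa; the same γ' applies in the ½γBN_γ term.
c·N_c·s_c = 9.7 × 20.7 × 1.11 = 222.88 kPa
q·N_q = 19.994 × 10.7 = 213.94 kPa
0.5·γ·B·N_γ·s_γ = 0.5 × 7.69 × 1 × 6.77 × 0.89 = 23.167 kPa
q_ult = 222.88 + 213.94 + 23.167 = 459.98 kPa.
Gross allowable pressure q_all = 459.98 / 2.5 = 183.99 kPa.
Footing area = 1.75 m², so allowable column load = 183.99 × 1.75 = 321.99 kN.

P_all ≈ 322 kN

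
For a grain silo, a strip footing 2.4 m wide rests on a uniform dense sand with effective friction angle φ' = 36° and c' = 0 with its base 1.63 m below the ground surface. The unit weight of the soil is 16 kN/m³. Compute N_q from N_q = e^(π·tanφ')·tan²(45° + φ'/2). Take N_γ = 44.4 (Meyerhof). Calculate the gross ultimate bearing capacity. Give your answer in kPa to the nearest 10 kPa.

q_ult ≈ 1840 kPa

tan36° = 0.7265, so N_q = e^(π×0.7265)·tan²(63°) = 9.801 × 3.852 = 37.75.
q = γ·D_f = 16 × 1.63 = 26.08 kPa.
q·N_q = 26.08 × 37.752 = 984.59 kPa
0.5·γ·B·N_γ = 0.5 × 16 × 2.4 × 44.4 = 852.48 kPa
q_ult = 984.59 + 852.48 = 1837.1 kPa.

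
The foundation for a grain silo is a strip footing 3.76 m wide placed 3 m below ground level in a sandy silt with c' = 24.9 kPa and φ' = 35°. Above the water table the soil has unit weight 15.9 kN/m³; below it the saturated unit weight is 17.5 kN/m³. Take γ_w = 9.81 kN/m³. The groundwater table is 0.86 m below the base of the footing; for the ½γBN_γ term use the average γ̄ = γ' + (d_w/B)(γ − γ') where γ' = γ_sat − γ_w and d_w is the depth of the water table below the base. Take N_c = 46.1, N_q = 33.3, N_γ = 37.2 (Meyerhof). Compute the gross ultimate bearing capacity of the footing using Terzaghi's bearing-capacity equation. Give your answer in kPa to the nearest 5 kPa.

q_ult ≈ 3405 kPa

Overburden at base level: q = 15.9 × 3 = 47.7 kPa.
The water table is 0.86 m below the base (< B = 3.76 m), so the ½γBN_γ term uses γ̄ = γ' + (d_w/B)(γ − γ') = 7.69 + (0.86/3.76)(15.9 − 7.69) = 9.5678 kN/m³.
Cohesion term c·N_c = 24.9 × 46.1 = 1147.9 kPa; surcharge term q·N_q = 47.7 × 33.3 = 1588.4 kPa; self-weight term 0.5·γ·B·N_γ = 0.5 × 9.5678 × 3.76 × 37.2 = 669.13 kPa.
q_ult = 1147.9 + 1588.4 + 669.13 = 3405.4 kPa.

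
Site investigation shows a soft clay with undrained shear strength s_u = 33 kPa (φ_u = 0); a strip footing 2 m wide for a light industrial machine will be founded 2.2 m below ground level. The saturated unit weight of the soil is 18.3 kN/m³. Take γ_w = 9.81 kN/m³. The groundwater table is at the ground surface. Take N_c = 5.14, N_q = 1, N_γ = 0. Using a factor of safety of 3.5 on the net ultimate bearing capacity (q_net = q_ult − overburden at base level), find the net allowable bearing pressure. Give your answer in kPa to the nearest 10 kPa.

With the water table at the surface the whole profile is submerged: γ' = 18.3 − 9.81 = 8.49 kN/m³, so q = γ'·D_f = 18.678 kPa.
q_ult = c·N_c + q·N_q
     = 33 × 5.14 + 18.678 × 1
     = 169.62 + 18.678 = 188.3 kPa.
q_net = 188.3 − 18.678 = 169.62 kPa.
q_all(net) = 169.62 / 3.5 = 48.463 kPa.

q_all(net) ≈ 50 kPa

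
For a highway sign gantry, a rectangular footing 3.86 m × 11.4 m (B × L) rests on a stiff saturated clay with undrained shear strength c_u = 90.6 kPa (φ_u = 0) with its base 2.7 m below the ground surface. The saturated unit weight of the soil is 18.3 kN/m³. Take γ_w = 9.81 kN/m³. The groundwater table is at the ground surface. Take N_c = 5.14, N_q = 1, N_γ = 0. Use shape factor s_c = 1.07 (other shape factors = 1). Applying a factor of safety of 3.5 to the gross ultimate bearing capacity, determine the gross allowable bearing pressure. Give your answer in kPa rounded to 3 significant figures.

γ' = 18.3 − 9.81 = 8.49 kN/m³ (submerged throughout). q = 8.49 × 2.7 = 22.923 kPa.
c·N_c·s_c = 90.6 × 5.14 × 1.07 = 498.28 kPa
q·N_q = 22.923 × 1 = 22.923 kPa
q_ult = 498.28 + 22.923 = 521.2 kPa.
q_all = q_ult / FS = 521.2 / 3.5 = 148.92 kPa.

q_all ≈ 149 kPa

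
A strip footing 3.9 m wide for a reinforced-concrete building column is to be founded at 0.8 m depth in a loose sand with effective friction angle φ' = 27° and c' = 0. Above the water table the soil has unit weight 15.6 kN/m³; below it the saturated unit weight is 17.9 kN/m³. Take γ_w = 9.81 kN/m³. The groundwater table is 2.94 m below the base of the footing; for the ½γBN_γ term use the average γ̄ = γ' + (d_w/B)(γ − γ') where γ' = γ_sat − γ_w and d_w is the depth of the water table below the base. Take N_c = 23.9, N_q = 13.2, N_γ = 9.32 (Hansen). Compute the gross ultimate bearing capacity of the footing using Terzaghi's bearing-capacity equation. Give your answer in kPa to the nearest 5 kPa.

q_ult ≈ 415 kPa

Effective surcharge at the founding depth q = γ·D_f = 15.6 × 0.8 = 12.48 kPa.
With d_w = 2.94 m < B, γ̄ = 8.09 + (2.94/3.9) × (15.6 − 8.09) = 13.751 kN/m³.
q_ult = q·N_q + 0.5·γ·B·N_γ
     = 12.48 × 13.2 + 0.5 × 13.751 × 3.9 × 9.32
     = 164.74 + 249.92 = 414.65 kPa.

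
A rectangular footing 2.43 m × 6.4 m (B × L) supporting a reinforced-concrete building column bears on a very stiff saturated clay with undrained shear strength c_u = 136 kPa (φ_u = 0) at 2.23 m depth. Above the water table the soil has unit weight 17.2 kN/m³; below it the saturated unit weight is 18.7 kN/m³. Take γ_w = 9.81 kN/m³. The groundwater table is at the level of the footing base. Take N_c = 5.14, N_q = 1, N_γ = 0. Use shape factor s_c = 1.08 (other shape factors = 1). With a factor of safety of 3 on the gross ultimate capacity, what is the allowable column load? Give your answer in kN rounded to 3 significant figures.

P_all ≈ 4110 kN

Overburden at base level: q = 17.2 × 2.23 = 38.356 kPa.
Cohesion term c·N_c·s_c = 136 × 5.14 × 1.08 = 754.96 kPa; surcharge term q·N_q = 38.356 × 1 = 38.356 kPa.
q_ult = 754.96 + 38.356 = 793.32 kPa.
Gross allowable pressure q_all = 793.32 / 3 = 264.44 kPa.
Footing area = 15.552 m², so allowable column load = 264.44 × 15.552 = 4112.6 kN.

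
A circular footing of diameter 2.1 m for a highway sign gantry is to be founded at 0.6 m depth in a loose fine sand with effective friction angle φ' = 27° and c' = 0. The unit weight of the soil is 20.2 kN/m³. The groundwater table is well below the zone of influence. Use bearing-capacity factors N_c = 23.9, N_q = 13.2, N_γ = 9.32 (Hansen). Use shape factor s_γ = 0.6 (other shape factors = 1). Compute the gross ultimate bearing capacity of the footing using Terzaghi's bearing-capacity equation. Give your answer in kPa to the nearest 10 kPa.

Overburden at base level: q = 20.2 × 0.6 = 12.12 kPa.
Surcharge term q·N_q = 12.12 × 13.2 = 159.98 kPa; self-weight term 0.5·γ·B·N_γ·s_γ = 0.5 × 20.2 × 2.1 × 9.32 × 0.6 = 118.61 kPa.
q_ult = 159.98 + 118.61 = 278.59 kPa.

q_ult ≈ 280 kPa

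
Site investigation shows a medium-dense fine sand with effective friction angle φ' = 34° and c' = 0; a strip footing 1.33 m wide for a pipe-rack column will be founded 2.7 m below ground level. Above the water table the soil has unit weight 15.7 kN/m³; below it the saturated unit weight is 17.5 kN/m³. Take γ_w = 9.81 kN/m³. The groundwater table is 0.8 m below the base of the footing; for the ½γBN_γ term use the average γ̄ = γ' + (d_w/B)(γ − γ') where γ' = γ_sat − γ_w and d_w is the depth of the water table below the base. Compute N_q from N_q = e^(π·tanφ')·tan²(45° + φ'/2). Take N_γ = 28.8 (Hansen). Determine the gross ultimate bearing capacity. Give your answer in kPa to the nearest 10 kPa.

q_ult ≈ 1490 kPa

tan34° = 0.6745, so N_q = e^(π×0.6745)·tan²(62°) = 8.323 × 3.537 = 29.44.
Effective surcharge at the founding depth q = γ·D_f = 15.7 × 2.7 = 42.39 kPa.
With d_w = 0.8 m < B, γ̄ = 7.69 + (0.8/1.33) × (15.7 − 7.69) = 12.508 kN/m³.
q_ult = q·N_q + 0.5·γ·B·N_γ
     = 42.39 × 29.44 + 0.5 × 12.508 × 1.33 × 28.8
     = 1248 + 239.55 = 1487.5 kPa.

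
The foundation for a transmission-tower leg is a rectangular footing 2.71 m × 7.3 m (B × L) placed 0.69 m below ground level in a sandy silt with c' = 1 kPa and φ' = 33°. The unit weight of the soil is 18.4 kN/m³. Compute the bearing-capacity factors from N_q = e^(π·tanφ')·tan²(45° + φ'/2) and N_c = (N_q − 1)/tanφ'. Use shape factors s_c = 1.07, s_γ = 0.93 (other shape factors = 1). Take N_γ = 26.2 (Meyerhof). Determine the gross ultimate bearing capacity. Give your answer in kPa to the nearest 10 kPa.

q_ult ≈ 980 kPa

tan33° = 0.6494, so N_q = e^(π×0.6494)·tan²(61.5°) = 7.692 × 3.392 = 26.09.
N_c = (26.09 − 1)/tan33° = 38.64.
Overburden at base level: q = 18.4 × 0.69 = 12.696 kPa.
Cohesion term c·N_c·s_c = 1 × 38.638 × 1.07 = 41.343 kPa; surcharge term q·N_q = 12.696 × 26.092 = 331.26 kPa; self-weight term 0.5·γ·B·N_γ·s_γ = 0.5 × 18.4 × 2.71 × 26.2 × 0.93 = 607.49 kPa.
q_ult = 41.343 + 331.26 + 607.49 = 980.1 kPa.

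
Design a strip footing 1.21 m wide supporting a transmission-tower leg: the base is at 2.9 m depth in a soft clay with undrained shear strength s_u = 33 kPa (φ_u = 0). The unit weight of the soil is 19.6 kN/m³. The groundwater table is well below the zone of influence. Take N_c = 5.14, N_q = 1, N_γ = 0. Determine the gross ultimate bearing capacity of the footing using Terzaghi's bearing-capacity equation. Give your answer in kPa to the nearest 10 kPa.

q_ult ≈ 230 kPa

Effective surcharge at the founding depth q = γ·D_f = 19.6 × 2.9 = 56.84 kPa.
q_ult = c·N_c + q·N_q
     = 33 × 5.14 + 56.84 × 1
     = 169.62 + 56.84 = 226.46 kPa.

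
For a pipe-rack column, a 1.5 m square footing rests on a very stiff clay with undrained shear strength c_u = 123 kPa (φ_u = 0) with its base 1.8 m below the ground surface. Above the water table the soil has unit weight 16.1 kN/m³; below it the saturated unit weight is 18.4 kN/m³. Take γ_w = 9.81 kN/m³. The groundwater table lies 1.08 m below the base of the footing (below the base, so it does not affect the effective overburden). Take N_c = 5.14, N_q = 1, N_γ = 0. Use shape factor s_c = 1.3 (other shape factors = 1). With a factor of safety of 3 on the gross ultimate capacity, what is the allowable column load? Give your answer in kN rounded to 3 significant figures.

P_all ≈ 638 kN

Effective surcharge at the founding depth q = γ·D_f = 16.1 × 1.8 = 28.98 kPa.
q_ult = c·N_c·s_c + q·N_q
     = 123 × 5.14 × 1.3 + 28.98 × 1
     = 821.89 + 28.98 = 850.87 kPa.
Gross allowable pressure q_all = 850.87 / 3 = 283.62 kPa.
Footing area = 2.25 m², so allowable column load = 283.62 × 2.25 = 638.15 kN.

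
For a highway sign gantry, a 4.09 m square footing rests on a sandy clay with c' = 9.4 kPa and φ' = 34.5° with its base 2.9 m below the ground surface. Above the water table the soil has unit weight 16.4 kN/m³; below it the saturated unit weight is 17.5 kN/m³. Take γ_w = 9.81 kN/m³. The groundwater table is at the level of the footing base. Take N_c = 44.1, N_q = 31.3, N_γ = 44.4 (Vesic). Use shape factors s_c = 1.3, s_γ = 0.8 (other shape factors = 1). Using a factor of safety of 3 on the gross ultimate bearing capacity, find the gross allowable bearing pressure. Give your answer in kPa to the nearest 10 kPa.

Overburden at base level: q = 16.4 × 2.9 = 47.56 kPa.
Below the base the soil is submerged, so the ½γBN_γ term uses γ' = 17.5 − 9.81 = 7.69 kN/m³.
Cohesion term c·N_c·s_c = 9.4 × 44.1 × 1.3 = 538.9 kPa; surcharge term q·N_q = 47.56 × 31.3 = 1488.6 kPa; self-weight term 0.5·γ·B·N_γ·s_γ = 0.5 × 7.69 × 4.09 × 44.4 × 0.8 = 558.59 kPa.
q_ult = 538.9 + 1488.6 + 558.59 = 2586.1 kPa.
q_all = 2586.1 / 3 = 862.04 kPa.

q_all ≈ 860 kPa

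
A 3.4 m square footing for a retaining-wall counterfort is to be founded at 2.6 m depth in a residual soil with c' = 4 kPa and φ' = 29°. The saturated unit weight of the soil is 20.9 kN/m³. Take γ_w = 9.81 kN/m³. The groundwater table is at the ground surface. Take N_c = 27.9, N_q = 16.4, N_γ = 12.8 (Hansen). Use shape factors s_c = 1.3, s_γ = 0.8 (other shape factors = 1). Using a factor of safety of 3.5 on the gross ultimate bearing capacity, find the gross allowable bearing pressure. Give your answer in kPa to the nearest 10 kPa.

q_all ≈ 230 kPa

With the water table at the surface the whole profile is submerged: γ' = 20.9 − 9.81 = 11.09 kN/m³, so q = γ'·D_f = 28.834 kPa; the same γ' applies in the ½γBN_γ term.
q_ult = c·N_c·s_c + q·N_q + 0.5·γ·B·N_γ·s_γ
     = 4 × 27.9 × 1.3 + 28.834 × 16.4 + 0.5 × 11.09 × 3.4 × 12.8 × 0.8
     = 145.08 + 472.88 + 193.05 = 811.01 kPa.
q_all = 811.01 / 3.5 = 231.72 kPa.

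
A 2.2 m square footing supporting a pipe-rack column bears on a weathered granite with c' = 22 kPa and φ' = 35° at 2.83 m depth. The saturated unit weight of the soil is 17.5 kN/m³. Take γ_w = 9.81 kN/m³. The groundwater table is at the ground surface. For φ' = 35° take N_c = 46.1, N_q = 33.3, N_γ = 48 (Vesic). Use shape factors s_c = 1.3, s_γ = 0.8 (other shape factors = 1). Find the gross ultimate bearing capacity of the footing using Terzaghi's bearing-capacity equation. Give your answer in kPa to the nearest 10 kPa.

Water table at ground surface, so effective unit weight γ' = 17.5 − 9.81 = 7.69 kN/m³ is used throughout; overburden q = 7.69 × 2.83 = 21.763 kPa; the same γ' applies in the ½γBN_γ term.
Cohesion term c·N_c·s_c = 22 × 46.1 × 1.3 = 1318.5 kPa; surcharge term q·N_q = 21.763 × 33.3 = 724.7 kPa; self-weight term 0.5·γ·B·N_γ·s_γ = 0.5 × 7.69 × 2.2 × 48 × 0.8 = 324.83 kPa.
q_ult = 1318.5 + 724.7 + 324.83 = 2368 kPa.

q_ult ≈ 2370 kPa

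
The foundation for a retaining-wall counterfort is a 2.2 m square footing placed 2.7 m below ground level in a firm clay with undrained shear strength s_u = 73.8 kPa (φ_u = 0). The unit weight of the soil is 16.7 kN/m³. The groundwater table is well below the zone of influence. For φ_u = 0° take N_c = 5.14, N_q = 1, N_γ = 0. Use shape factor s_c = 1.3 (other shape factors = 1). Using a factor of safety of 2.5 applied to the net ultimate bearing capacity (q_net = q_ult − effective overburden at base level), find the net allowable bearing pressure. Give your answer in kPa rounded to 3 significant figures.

q_all(net) ≈ 197 kPa

q = γ·D_f = 16.7 × 2.7 = 45.09 kPa.
c·N_c·s_c = 73.8 × 5.14 × 1.3 = 493.13 kPa
q·N_q = 45.09 × 1 = 45.09 kPa
q_ult = 493.13 + 45.09 = 538.22 kPa.
Net ultimate: q_net = 538.22 − 45.09 = 493.13 kPa.
q_all(net) = 493.13 / 2.5 = 197.25 kPa.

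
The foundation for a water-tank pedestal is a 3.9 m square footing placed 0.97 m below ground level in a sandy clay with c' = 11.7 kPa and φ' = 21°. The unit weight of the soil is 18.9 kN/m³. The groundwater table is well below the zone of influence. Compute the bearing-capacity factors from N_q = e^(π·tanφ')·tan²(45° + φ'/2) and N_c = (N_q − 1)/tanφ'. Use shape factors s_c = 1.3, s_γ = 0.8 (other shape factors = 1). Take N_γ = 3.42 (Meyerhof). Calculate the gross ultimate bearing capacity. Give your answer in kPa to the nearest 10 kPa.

q_ult ≈ 470 kPa

tan21° = 0.3839, so N_q = e^(π×0.3839)·tan²(55.5°) = 3.34 × 2.117 = 7.07.
N_c = (7.07 − 1)/tan21° = 15.81.
Effective surcharge at the founding depth q = γ·D_f = 18.9 × 0.97 = 18.333 kPa.
q_ult = c·N_c·s_c + q·N_q + 0.5·γ·B·N_γ·s_γ
     = 11.7 × 15.815 × 1.3 + 18.333 × 7.0708 + 0.5 × 18.9 × 3.9 × 3.42 × 0.8
     = 240.54 + 129.63 + 100.84 = 471.01 kPa.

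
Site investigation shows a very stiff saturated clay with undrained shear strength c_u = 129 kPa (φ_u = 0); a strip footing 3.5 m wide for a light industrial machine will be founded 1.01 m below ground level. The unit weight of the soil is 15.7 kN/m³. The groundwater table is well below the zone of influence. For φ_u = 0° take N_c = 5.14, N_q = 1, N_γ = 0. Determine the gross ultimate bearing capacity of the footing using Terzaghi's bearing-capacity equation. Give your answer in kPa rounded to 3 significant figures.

q_ult ≈ 679 kPa

Overburden at base level: q = 15.7 × 1.01 = 15.857 kPa.
Cohesion term c·N_c = 129 × 5.14 = 663.06 kPa; surcharge term q·N_q = 15.857 × 1 = 15.857 kPa.
q_ult = 663.06 + 15.857 = 678.92 kPa.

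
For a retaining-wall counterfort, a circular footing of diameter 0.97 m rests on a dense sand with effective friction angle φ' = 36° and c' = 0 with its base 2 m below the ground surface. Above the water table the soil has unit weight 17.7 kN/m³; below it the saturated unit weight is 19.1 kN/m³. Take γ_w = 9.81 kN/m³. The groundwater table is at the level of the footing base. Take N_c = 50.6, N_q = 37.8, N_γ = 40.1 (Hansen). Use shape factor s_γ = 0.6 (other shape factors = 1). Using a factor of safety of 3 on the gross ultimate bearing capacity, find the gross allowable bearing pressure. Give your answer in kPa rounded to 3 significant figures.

Overburden at base level: q = 17.7 × 2 = 35.4 kPa.
Below the base the soil is submerged, so the ½γBN_γ term uses γ' = 19.1 − 9.81 = 9.29 kN/m³.
Surcharge term q·N_q = 35.4 × 37.8 = 1338.1 kPa; self-weight term 0.5·γ·B·N_γ·s_γ = 0.5 × 9.29 × 0.97 × 40.1 × 0.6 = 108.41 kPa.
q_ult = 1338.1 + 108.41 = 1446.5 kPa.
q_all = 1446.5 / 3 = 482.18 kPa.

q_all ≈ 482 kPa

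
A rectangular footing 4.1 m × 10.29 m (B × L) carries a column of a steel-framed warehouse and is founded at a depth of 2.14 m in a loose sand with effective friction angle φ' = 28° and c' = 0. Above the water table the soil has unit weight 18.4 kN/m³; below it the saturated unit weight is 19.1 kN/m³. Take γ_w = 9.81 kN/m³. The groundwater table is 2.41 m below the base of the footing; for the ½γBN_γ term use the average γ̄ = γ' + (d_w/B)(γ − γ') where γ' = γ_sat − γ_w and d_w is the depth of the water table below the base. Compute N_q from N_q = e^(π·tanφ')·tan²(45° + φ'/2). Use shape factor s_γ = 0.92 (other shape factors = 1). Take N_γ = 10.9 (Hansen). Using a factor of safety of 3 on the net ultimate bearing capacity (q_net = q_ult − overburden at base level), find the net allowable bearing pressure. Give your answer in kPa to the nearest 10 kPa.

q_all(net) ≈ 280 kPa

N_q = e^(π·tan28°)·tan²(59°) = 14.72.
Effective surcharge at the founding depth q = γ·D_f = 18.4 × 2.14 = 39.376 kPa.
With d_w = 2.41 m < B, γ̄ = 9.29 + (2.41/4.1) × (18.4 − 9.29) = 14.645 kN/m³.
q_ult = q·N_q + 0.5·γ·B·N_γ·s_γ
     = 39.376 × 14.72 + 0.5 × 14.645 × 4.1 × 10.9 × 0.92
     = 579.61 + 301.06 = 880.67 kPa.
q_net = 880.67 − 39.376 = 841.3 kPa.
q_all(net) = 841.3 / 3 = 280.43 kPa.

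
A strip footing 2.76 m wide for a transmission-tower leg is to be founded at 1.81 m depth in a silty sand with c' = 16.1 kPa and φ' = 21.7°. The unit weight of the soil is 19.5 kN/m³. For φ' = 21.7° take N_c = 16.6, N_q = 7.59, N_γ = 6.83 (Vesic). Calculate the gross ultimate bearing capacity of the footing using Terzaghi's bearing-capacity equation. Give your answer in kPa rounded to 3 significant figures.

q_ult ≈ 719 kPa

Effective surcharge at the founding depth q = γ·D_f = 19.5 × 1.81 = 35.295 kPa.
q_ult = c·N_c + q·N_q + 0.5·γ·B·N_γ
     = 16.1 × 16.6 + 35.295 × 7.59 + 0.5 × 19.5 × 2.76 × 6.83
     = 267.26 + 267.89 + 183.8 = 718.94 kPa.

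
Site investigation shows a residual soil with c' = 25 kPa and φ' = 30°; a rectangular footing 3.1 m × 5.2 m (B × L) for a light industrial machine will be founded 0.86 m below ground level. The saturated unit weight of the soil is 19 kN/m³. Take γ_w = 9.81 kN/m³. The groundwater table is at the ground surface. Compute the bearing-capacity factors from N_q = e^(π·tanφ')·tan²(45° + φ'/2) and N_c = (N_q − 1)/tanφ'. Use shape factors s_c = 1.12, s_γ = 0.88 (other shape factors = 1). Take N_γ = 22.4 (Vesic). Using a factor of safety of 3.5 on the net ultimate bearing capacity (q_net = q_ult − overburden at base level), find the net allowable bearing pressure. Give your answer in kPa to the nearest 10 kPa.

N_q = e^(π·tan30°)·tan²(60°) = 18.4; N_c = (N_q − 1)/tanφ' = 30.14.
γ' = 19 − 9.81 = 9.19 kN/m³ (submerged throughout). q = 9.19 × 0.86 = 7.9034 kPa; the same γ' applies in the ½γBN_γ term.
c·N_c·s_c = 25 × 30.14 × 1.12 = 843.91 kPa
q·N_q = 7.9034 × 18.401 = 145.43 kPa
0.5·γ·B·N_γ·s_γ = 0.5 × 9.19 × 3.1 × 22.4 × 0.88 = 280.79 kPa
q_ult = 843.91 + 145.43 + 280.79 = 1270.1 kPa.
q_net = 1270.1 − 7.9034 = 1262.2 kPa.
q_all(net) = 1262.2 / 3.5 = 360.64 kPa.

q_all(net) ≈ 360 kPa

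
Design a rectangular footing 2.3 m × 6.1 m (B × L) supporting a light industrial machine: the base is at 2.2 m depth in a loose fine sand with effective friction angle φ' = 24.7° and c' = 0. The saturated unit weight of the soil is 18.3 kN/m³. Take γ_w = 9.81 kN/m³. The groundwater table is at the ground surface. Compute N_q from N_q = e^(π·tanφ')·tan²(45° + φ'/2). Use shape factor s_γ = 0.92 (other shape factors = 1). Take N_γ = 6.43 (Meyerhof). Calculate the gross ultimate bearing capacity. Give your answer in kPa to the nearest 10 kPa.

tan24.7° = 0.4599, so N_q = e^(π×0.4599)·tan²(57.35°) = 4.242 × 2.436 = 10.33.
γ' = 18.3 − 9.81 = 8.49 kN/m³ (submerged throughout). q = 8.49 × 2.2 = 18.678 kPa; the same γ' applies in the ½γBN_γ term.
q·N_q = 18.678 × 10.331 = 192.97 kPa
0.5·γ·B·N_γ·s_γ = 0.5 × 8.49 × 2.3 × 6.43 × 0.92 = 57.757 kPa
q_ult = 192.97 + 57.757 = 250.73 kPa.

q_ult ≈ 250 kPa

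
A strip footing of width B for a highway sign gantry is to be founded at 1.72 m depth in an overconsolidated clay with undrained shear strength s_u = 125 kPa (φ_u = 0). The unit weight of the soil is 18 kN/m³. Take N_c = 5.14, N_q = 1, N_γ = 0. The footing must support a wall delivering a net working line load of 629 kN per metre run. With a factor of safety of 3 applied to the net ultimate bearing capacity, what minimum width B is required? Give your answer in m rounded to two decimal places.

Overburden at base level: q = 18 × 1.72 = 30.96 kPa.
Cohesion term c·N_c = 125 × 5.14 = 642.5 kPa; surcharge term q·N_q = 30.96 × 1 = 30.96 kPa.
q_ult = 642.5 + 30.96 = 673.46 kPa.
For φ = 0 the ½γBN_γ term vanishes, so q_ult is independent of B. q_net = 673.46 − 30.96 = 642.5 kPa; q_all(net) = 642.5/3 = 214.17 kPa.
Required width B = w / q_all(net) = 629 / 214.17 = 2.937 m.

B = 2.94 m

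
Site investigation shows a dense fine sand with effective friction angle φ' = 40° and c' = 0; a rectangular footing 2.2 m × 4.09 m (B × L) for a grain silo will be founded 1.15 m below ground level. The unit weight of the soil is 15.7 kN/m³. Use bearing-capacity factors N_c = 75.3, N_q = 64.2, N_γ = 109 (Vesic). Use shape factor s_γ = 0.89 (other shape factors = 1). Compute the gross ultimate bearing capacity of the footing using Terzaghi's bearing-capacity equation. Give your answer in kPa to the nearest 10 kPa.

q_ult ≈ 2830 kPa

Overburden at base level: q = 15.7 × 1.15 = 18.055 kPa.
Surcharge term q·N_q = 18.055 × 64.2 = 1159.1 kPa; self-weight term 0.5·γ·B·N_γ·s_γ = 0.5 × 15.7 × 2.2 × 109 × 0.89 = 1675.4 kPa.
q_ult = 1159.1 + 1675.4 = 2834.5 kPa.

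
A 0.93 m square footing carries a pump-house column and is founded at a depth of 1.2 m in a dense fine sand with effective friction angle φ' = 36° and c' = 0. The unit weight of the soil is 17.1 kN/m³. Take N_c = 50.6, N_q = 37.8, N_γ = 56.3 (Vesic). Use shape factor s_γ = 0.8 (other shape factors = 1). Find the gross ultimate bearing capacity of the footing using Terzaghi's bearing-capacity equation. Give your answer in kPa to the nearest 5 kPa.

q_ult ≈ 1135 kPa

Overburden at base level: q = 17.1 × 1.2 = 20.52 kPa.
Surcharge term q·N_q = 20.52 × 37.8 = 775.66 kPa; self-weight term 0.5·γ·B·N_γ·s_γ = 0.5 × 17.1 × 0.93 × 56.3 × 0.8 = 358.14 kPa.
q_ult = 775.66 + 358.14 = 1133.8 kPa.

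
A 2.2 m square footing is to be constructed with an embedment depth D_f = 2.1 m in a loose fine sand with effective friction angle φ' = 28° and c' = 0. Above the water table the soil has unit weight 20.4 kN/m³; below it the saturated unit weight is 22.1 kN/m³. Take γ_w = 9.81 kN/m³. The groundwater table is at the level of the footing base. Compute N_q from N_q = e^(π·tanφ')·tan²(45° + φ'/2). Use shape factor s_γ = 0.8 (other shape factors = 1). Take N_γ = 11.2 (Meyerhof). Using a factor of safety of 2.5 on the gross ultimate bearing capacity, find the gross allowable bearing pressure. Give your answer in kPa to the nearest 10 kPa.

q_all ≈ 300 kPa

N_q = e^(π·tan28°)·tan²(59°) = 14.72.
Effective surcharge at the founding depth q = γ·D_f = 20.4 × 2.1 = 42.84 kPa.
The water table coincides with the base, so in the self-weight term γ → γ' = 12.29 kN/m³.
q_ult = q·N_q + 0.5·γ·B·N_γ·s_γ
     = 42.84 × 14.72 + 0.5 × 12.29 × 2.2 × 11.2 × 0.8
     = 630.6 + 121.13 = 751.73 kPa.
q_all = 751.73 / 2.5 = 300.69 kPa.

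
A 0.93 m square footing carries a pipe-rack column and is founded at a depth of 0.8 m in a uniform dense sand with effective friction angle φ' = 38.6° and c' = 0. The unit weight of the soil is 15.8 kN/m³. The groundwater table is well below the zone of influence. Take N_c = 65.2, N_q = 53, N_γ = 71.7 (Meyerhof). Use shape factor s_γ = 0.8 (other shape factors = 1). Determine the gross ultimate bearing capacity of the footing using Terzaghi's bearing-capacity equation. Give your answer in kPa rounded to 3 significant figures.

q = γ·D_f = 15.8 × 0.8 = 12.64 kPa.
q·N_q = 12.64 × 53 = 669.92 kPa
0.5·γ·B·N_γ·s_γ = 0.5 × 15.8 × 0.93 × 71.7 × 0.8 = 421.42 kPa
q_ult = 669.92 + 421.42 = 1091.3 kPa.

q_ult ≈ 1090 kPa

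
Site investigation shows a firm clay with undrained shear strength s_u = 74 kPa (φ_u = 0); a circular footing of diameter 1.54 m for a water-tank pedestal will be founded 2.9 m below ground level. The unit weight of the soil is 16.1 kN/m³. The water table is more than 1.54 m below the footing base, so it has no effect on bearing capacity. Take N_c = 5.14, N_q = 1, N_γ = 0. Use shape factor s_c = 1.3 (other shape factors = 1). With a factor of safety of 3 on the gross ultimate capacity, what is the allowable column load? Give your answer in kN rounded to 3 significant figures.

q = γ·D_f = 16.1 × 2.9 = 46.69 kPa.
c·N_c·s_c = 74 × 5.14 × 1.3 = 494.47 kPa
q·N_q = 46.69 × 1 = 46.69 kPa
q_ult = 494.47 + 46.69 = 541.16 kPa.
Gross allowable pressure q_all = 541.16 / 3 = 180.39 kPa.
Footing area = 1.8627 m², so allowable column load = 180.39 × 1.8627 = 336.01 kN.

P_all ≈ 336 kN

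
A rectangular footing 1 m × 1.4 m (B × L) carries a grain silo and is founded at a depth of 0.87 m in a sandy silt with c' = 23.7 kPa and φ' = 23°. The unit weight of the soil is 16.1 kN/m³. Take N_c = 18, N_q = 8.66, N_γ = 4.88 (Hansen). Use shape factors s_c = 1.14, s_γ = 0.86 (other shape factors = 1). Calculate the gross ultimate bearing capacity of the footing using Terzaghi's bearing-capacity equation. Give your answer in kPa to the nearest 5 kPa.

Effective surcharge at the founding depth q = γ·D_f = 16.1 × 0.87 = 14.007 kPa.
q_ult = c·N_c·s_c + q·N_q + 0.5·γ·B·N_γ·s_γ
     = 23.7 × 18 × 1.14 + 14.007 × 8.66 + 0.5 × 16.1 × 1 × 4.88 × 0.86
     = 486.32 + 121.3 + 33.784 = 641.41 kPa.

q_ult ≈ 640 kPa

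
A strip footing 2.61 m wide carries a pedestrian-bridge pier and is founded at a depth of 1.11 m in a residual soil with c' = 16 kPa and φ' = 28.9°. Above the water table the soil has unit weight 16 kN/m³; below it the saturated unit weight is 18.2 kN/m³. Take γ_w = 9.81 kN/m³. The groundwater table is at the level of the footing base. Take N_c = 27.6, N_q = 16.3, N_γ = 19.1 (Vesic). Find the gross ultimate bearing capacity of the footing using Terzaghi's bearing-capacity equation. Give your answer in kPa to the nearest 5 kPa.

q_ult ≈ 940 kPa

q = γ·D_f = 16 × 1.11 = 17.76 kPa.
For the ½γBN_γ term take γ' = 18.2 − 9.81 = 8.39 kN/m³ (soil below base is submerged).
c·N_c = 16 × 27.6 = 441.6 kPa
q·N_q = 17.76 × 16.3 = 289.49 kPa
0.5·γ·B·N_γ = 0.5 × 8.39 × 2.61 × 19.1 = 209.12 kPa
q_ult = 441.6 + 289.49 + 209.12 = 940.21 kPa.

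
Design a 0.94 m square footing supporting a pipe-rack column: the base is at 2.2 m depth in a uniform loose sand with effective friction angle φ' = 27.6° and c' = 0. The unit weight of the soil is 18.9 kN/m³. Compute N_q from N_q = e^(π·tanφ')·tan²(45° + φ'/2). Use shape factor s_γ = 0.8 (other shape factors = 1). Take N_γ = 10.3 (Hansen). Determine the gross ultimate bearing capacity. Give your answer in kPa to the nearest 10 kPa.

tan27.6° = 0.5228, so N_q = e^(π×0.5228)·tan²(58.8°) = 5.167 × 2.726 = 14.09.
Effective surcharge at the founding depth q = γ·D_f = 18.9 × 2.2 = 41.58 kPa.
q_ult = q·N_q + 0.5·γ·B·N_γ·s_γ
     = 41.58 × 14.089 + 0.5 × 18.9 × 0.94 × 10.3 × 0.8
     = 585.82 + 73.196 = 659.01 kPa.

q_ult ≈ 660 kPa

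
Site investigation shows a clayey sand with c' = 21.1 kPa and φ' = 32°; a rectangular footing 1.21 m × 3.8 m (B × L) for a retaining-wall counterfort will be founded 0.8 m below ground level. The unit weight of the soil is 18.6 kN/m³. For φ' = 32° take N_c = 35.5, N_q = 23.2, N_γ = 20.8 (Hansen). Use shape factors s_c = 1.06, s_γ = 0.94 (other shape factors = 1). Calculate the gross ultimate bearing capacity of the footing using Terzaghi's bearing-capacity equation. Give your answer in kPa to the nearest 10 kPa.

Overburden at base level: q = 18.6 × 0.8 = 14.88 kPa.
Cohesion term c·N_c·s_c = 21.1 × 35.5 × 1.06 = 793.99 kPa; surcharge term q·N_q = 14.88 × 23.2 = 345.22 kPa; self-weight term 0.5·γ·B·N_γ·s_γ = 0.5 × 18.6 × 1.21 × 20.8 × 0.94 = 220.02 kPa.
q_ult = 793.99 + 345.22 + 220.02 = 1359.2 kPa.

q_ult ≈ 1360 kPa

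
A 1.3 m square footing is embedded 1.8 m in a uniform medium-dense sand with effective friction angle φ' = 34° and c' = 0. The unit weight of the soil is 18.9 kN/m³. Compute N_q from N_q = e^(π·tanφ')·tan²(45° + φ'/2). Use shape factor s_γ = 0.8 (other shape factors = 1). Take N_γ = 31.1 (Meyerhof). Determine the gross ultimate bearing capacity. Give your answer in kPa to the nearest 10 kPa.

q_ult ≈ 1310 kPa

tan34° = 0.6745, so N_q = e^(π×0.6745)·tan²(62°) = 8.323 × 3.537 = 29.44.
Effective surcharge at the founding depth q = γ·D_f = 18.9 × 1.8 = 34.02 kPa.
q_ult = q·N_q + 0.5·γ·B·N_γ·s_γ
     = 34.02 × 29.44 + 0.5 × 18.9 × 1.3 × 31.1 × 0.8
     = 1001.5 + 305.65 = 1307.2 kPa.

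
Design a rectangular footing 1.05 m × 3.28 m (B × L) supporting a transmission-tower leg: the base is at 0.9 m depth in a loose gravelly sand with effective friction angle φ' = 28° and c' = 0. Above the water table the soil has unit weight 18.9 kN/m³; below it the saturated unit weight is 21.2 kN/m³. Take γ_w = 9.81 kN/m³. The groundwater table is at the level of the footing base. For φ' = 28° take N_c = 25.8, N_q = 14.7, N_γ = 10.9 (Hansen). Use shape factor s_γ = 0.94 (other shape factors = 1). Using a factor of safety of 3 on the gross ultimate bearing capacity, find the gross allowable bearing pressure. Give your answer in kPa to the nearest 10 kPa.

Effective surcharge at the founding depth q = γ·D_f = 18.9 × 0.9 = 17.01 kPa.
The water table coincides with the base, so in the self-weight term γ → γ' = 11.39 kN/m³.
q_ult = q·N_q + 0.5·γ·B·N_γ·s_γ
     = 17.01 × 14.7 + 0.5 × 11.39 × 1.05 × 10.9 × 0.94
     = 250.05 + 61.269 = 311.32 kPa.
q_all = 311.32 / 3 = 103.77 kPa.

q_all ≈ 100 kPa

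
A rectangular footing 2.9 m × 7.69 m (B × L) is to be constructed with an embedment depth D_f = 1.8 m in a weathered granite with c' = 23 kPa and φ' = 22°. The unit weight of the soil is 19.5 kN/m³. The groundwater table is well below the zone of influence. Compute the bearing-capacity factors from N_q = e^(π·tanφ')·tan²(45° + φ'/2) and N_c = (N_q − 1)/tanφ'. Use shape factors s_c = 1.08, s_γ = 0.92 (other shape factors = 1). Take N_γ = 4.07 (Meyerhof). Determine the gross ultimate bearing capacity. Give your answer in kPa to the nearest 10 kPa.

tan22° = 0.404, so N_q = e^(π×0.404)·tan²(56°) = 3.558 × 2.198 = 7.82.
N_c = (7.82 − 1)/tan22° = 16.88.
q = γ·D_f = 19.5 × 1.8 = 35.1 kPa.
c·N_c·s_c = 23 × 16.883 × 1.08 = 419.37 kPa
q·N_q = 35.1 × 7.8211 = 274.52 kPa
0.5·γ·B·N_γ·s_γ = 0.5 × 19.5 × 2.9 × 4.07 × 0.92 = 105.87 kPa
q_ult = 419.37 + 274.52 + 105.87 = 799.76 kPa.

q_ult ≈ 800 kPa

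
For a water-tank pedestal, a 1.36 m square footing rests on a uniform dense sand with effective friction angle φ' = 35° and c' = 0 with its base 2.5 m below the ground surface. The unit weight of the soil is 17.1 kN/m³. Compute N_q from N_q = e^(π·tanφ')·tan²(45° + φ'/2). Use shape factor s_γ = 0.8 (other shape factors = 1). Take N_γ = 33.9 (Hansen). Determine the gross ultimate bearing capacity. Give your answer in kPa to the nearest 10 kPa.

tan35° = 0.7002, so N_q = e^(π×0.7002)·tan²(62.5°) = 9.023 × 3.69 = 33.3.
q = γ·D_f = 17.1 × 2.5 = 42.75 kPa.
q·N_q = 42.75 × 33.296 = 1423.4 kPa
0.5·γ·B·N_γ·s_γ = 0.5 × 17.1 × 1.36 × 33.9 × 0.8 = 315.35 kPa
q_ult = 1423.4 + 315.35 = 1738.8 kPa.

q_ult ≈ 1740 kPa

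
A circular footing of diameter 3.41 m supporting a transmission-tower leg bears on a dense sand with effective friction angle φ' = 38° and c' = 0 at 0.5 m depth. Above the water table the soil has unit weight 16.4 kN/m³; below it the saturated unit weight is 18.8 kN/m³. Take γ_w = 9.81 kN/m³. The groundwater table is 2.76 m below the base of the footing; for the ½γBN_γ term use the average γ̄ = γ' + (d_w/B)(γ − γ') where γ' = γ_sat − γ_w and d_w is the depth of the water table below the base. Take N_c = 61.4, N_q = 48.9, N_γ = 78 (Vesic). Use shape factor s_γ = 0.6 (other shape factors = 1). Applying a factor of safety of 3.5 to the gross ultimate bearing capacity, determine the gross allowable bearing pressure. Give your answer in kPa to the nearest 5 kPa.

q = γ·D_f = 16.4 × 0.5 = 8.2 kPa.
γ' = 8.99 kN/m³; averaging over the depth B below the base, γ̄ = γ' + (d_w/B)(γ − γ') = 14.988 kN/m³.
q·N_q = 8.2 × 48.9 = 400.98 kPa
0.5·γ·B·N_γ·s_γ = 0.5 × 14.988 × 3.41 × 78 × 0.6 = 1195.9 kPa
q_ult = 400.98 + 1195.9 = 1596.9 kPa.
q_all = q_ult / FS = 1596.9 / 3.5 = 456.26 kPa.

q_all ≈ 455 kPa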